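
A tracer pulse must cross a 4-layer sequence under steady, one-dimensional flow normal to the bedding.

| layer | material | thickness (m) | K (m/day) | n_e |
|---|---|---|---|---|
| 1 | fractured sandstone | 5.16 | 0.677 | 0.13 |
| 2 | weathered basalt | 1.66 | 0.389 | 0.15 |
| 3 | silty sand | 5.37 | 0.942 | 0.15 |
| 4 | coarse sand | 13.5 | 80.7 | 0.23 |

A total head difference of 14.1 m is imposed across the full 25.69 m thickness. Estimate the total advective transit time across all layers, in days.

With flow normal to the layers, continuity requires the same specific discharge q through every layer.
Σ(b_i/K_i) = 5.16/0.677 + 1.66/0.389 + 5.37/0.942 + 13.5/80.7 = 17.76 d.
q = Δh / Σ(b_i/K_i) = 14.1 / 17.76 = 0.7940 m/day.
In each layer the seepage velocity is v_i = q/n_i, so the layer transit time is t_i = b_i·n_i / q:
  layer 1 (fractured sandstone): t_1 = 5.16 × 0.13 / 0.7940 = 0.8448 d
  layer 2 (weathered basalt): t_2 = 1.66 × 0.15 / 0.7940 = 0.3136 d
  layer 3 (silty sand): t_3 = 5.37 × 0.15 / 0.7940 = 1.014 d
  layer 4 (coarse sand): t_4 = 13.5 × 0.23 / 0.7940 = 3.910 d
Total t = Σ t_i = 6.083 days.

6.08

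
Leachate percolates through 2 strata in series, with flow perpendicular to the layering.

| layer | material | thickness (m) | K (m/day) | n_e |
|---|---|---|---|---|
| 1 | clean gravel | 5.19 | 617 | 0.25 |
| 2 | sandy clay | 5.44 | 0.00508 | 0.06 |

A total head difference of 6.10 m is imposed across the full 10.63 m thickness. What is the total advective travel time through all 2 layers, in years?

With flow normal to the layers, continuity requires the same specific discharge q through every layer.
Σ(b_i/K_i) = 5.19/617 + 5.44/0.00508 = 1071 d.
q = Δh / Σ(b_i/K_i) = 6.10 / 1071 = 0.005696 m/day.
In each layer the seepage velocity is v_i = q/n_i, so the layer transit time is t_i = b_i·n_i / q:
  layer 1 (clean gravel): t_1 = 5.19 × 0.25 / 0.005696 = 227.8 d
  layer 2 (sandy clay): t_2 = 5.44 × 0.06 / 0.005696 = 57.30 d
Total t = Σ t_i = 285.1 days = 0.7805 years.

0.781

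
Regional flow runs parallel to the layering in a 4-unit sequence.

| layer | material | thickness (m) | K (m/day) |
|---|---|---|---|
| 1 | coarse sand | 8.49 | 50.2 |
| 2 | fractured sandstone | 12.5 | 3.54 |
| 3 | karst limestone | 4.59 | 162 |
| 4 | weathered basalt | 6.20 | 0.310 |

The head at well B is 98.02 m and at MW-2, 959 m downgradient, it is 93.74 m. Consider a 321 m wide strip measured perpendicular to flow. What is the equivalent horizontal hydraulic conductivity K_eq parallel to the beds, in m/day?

Flow is parallel to layering, so each bed carries its own Darcy discharge and the transmissivities add.
Σ(K_i·b_i) = 50.2×8.49 + 3.54×12.5 + 162×4.59 + 0.310×6.20 = 1216 m²/day.
Total thickness b = 31.78 m, so K_eq = Σ(K_i·b_i)/b = 38.26 m/day.

38.3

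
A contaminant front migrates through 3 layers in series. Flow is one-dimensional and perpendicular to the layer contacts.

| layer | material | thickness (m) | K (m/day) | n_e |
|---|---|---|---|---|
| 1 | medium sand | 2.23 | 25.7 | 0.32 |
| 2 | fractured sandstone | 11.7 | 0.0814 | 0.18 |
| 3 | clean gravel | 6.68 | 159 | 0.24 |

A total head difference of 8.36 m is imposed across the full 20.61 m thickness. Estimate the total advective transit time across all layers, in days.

With flow normal to the layers, continuity requires the same specific discharge q through every layer.
Σ(b_i/K_i) = 2.23/25.7 + 11.7/0.0814 + 6.68/159 = 143.9 d.
q = Δh / Σ(b_i/K_i) = 8.36 / 143.9 = 0.05811 m/day.
In each layer the seepage velocity is v_i = q/n_i, so the layer transit time is t_i = b_i·n_i / q:
  layer 1 (medium sand): t_1 = 2.23 × 0.32 / 0.05811 = 12.28 d
  layer 2 (fractured sandstone): t_2 = 11.7 × 0.18 / 0.05811 = 36.24 d
  layer 3 (clean gravel): t_3 = 6.68 × 0.24 / 0.05811 = 27.59 d
Total t = Σ t_i = 76.11 days.

76.1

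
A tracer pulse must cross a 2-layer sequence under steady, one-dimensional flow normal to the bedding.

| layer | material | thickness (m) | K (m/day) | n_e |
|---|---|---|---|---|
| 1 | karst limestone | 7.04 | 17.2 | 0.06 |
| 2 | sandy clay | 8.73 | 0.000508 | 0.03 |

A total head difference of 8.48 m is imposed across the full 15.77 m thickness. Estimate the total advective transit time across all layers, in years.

3.80

With flow normal to the layers, continuity requires the same specific discharge q through every layer.
Σ(b_i/K_i) = 7.04/17.2 + 8.73/0.000508 = 17185 d.
q = Δh / Σ(b_i/K_i) = 8.48 / 17185 = 0.0004934 m/day.
In each layer the seepage velocity is v_i = q/n_i, so the layer transit time is t_i = b_i·n_i / q:
  layer 1 (karst limestone): t_1 = 7.04 × 0.06 / 0.0004934 = 856.0 d
  layer 2 (sandy clay): t_2 = 8.73 × 0.03 / 0.0004934 = 530.8 d
Total t = Σ t_i = 1387 days = 3.797 years.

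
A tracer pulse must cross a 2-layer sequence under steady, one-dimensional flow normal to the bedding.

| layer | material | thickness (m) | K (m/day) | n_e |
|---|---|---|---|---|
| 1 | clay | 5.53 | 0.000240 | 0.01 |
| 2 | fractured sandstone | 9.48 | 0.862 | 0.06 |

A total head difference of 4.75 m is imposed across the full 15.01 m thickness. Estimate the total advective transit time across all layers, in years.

8.29

With flow normal to the layers, continuity requires the same specific discharge q through every layer.
Σ(b_i/K_i) = 5.53/0.000240 + 9.48/0.862 = 23053 d.
q = Δh / Σ(b_i/K_i) = 4.75 / 23053 = 0.0002060 m/day.
In each layer the seepage velocity is v_i = q/n_i, so the layer transit time is t_i = b_i·n_i / q:
  layer 1 (clay): t_1 = 5.53 × 0.01 / 0.0002060 = 268.4 d
  layer 2 (fractured sandstone): t_2 = 9.48 × 0.06 / 0.0002060 = 2760 d
Total t = Σ t_i = 3029 days = 8.293 years.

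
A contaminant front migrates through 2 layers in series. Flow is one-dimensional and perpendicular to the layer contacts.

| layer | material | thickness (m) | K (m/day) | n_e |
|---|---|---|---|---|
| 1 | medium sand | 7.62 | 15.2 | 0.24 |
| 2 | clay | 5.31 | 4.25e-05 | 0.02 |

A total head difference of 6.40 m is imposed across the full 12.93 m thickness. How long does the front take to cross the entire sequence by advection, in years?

With flow normal to the layers, continuity requires the same specific discharge q through every layer.
Σ(b_i/K_i) = 7.62/15.2 + 5.31/4.25e-05 = 1.249e+05 d.
q = Δh / Σ(b_i/K_i) = 6.40 / 1.249e+05 = 5.122e-05 m/day.
In each layer the seepage velocity is v_i = q/n_i, so the layer transit time is t_i = b_i·n_i / q:
  layer 1 (medium sand): t_1 = 7.62 × 0.24 / 5.122e-05 = 35702 d
  layer 2 (clay): t_2 = 5.31 × 0.02 / 5.122e-05 = 2073 d
Total t = Σ t_i = 37775 days = 103.4 years.

103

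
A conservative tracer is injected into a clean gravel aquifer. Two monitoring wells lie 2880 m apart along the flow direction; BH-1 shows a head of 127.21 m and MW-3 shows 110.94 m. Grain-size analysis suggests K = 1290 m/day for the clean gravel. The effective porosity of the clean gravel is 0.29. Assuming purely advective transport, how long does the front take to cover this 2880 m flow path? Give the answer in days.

Hydraulic gradient i = (127.21 − 110.94) / 2880 = 16.27 / 2880 = 0.005649.
Darcy flux q = K · i = 1290 × 0.005649 = 7.288 m/day.
Seepage velocity v = q / n_e = 7.288 / 0.29 = 25.13 m/day.
Travel time t = L / v = 2880 / 25.13 = 114.6 days.

115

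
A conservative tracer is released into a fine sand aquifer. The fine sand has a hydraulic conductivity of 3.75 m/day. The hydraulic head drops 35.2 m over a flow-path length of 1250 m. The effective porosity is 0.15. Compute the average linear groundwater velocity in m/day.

Hydraulic gradient i = Δh / L = 35.2 / 1250 = 0.02816.
Darcy flux q = K · i = 3.750 × 0.02816 = 0.1056 m/day.
Seepage velocity v = q / n_e = 0.1056 / 0.15 = 0.7040 m/day.

0.704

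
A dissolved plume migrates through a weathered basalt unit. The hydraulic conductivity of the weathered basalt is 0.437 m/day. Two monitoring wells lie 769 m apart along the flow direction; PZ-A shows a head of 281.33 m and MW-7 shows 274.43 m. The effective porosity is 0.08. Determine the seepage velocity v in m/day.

Hydraulic gradient i = (281.33 − 274.43) / 769 = 6.9 / 769 = 0.008973.
Darcy flux q = K · i = 0.4370 × 0.008973 = 0.003921 m/day.
Seepage velocity v = q / n_e = 0.003921 / 0.08 = 0.04901 m/day.

0.0490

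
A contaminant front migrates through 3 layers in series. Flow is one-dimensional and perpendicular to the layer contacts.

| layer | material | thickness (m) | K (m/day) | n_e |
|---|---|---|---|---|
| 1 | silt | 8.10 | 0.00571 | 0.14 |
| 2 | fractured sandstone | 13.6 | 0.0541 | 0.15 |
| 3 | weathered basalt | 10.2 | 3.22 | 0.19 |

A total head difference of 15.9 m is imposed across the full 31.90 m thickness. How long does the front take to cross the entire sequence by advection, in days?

538

With flow normal to the layers, continuity requires the same specific discharge q through every layer.
Σ(b_i/K_i) = 8.10/0.00571 + 13.6/0.0541 + 10.2/3.22 = 1673 d.
q = Δh / Σ(b_i/K_i) = 15.9 / 1673 = 0.009503 m/day.
In each layer the seepage velocity is v_i = q/n_i, so the layer transit time is t_i = b_i·n_i / q:
  layer 1 (silt): t_1 = 8.10 × 0.14 / 0.009503 = 119.3 d
  layer 2 (fractured sandstone): t_2 = 13.6 × 0.15 / 0.009503 = 214.7 d
  layer 3 (weathered basalt): t_3 = 10.2 × 0.19 / 0.009503 = 203.9 d
Total t = Σ t_i = 537.9 days.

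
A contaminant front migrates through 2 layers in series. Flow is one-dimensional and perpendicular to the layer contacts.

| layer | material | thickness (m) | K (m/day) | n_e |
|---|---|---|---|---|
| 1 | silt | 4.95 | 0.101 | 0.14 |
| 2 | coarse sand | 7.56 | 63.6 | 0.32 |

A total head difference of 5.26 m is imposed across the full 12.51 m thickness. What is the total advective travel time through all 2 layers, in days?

With flow normal to the layers, continuity requires the same specific discharge q through every layer.
Σ(b_i/K_i) = 4.95/0.101 + 7.56/63.6 = 49.13 d.
q = Δh / Σ(b_i/K_i) = 5.26 / 49.13 = 0.1071 m/day.
In each layer the seepage velocity is v_i = q/n_i, so the layer transit time is t_i = b_i·n_i / q:
  layer 1 (silt): t_1 = 4.95 × 0.14 / 0.1071 = 6.473 d
  layer 2 (coarse sand): t_2 = 7.56 × 0.32 / 0.1071 = 22.60 d
Total t = Σ t_i = 29.07 days.

29.1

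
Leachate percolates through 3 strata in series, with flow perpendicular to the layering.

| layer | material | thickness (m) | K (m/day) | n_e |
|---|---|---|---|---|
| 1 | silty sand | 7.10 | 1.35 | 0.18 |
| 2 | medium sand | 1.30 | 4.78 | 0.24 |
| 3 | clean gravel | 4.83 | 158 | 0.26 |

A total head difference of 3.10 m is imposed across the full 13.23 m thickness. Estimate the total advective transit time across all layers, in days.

With flow normal to the layers, continuity requires the same specific discharge q through every layer.
Σ(b_i/K_i) = 7.10/1.35 + 1.30/4.78 + 4.83/158 = 5.562 d.
q = Δh / Σ(b_i/K_i) = 3.10 / 5.562 = 0.5574 m/day.
In each layer the seepage velocity is v_i = q/n_i, so the layer transit time is t_i = b_i·n_i / q:
  layer 1 (silty sand): t_1 = 7.10 × 0.18 / 0.5574 = 2.293 d
  layer 2 (medium sand): t_2 = 1.30 × 0.24 / 0.5574 = 0.5598 d
  layer 3 (clean gravel): t_3 = 4.83 × 0.26 / 0.5574 = 2.253 d
Total t = Σ t_i = 5.106 days.

5.11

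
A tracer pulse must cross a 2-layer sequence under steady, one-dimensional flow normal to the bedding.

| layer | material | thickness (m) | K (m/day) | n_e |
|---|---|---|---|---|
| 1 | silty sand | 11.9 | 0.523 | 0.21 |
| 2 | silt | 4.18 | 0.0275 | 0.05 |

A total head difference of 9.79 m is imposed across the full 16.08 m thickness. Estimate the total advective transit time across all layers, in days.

With flow normal to the layers, continuity requires the same specific discharge q through every layer.
Σ(b_i/K_i) = 11.9/0.523 + 4.18/0.0275 = 174.8 d.
q = Δh / Σ(b_i/K_i) = 9.79 / 174.8 = 0.05602 m/day.
In each layer the seepage velocity is v_i = q/n_i, so the layer transit time is t_i = b_i·n_i / q:
  layer 1 (silty sand): t_1 = 11.9 × 0.21 / 0.05602 = 44.61 d
  layer 2 (silt): t_2 = 4.18 × 0.05 / 0.05602 = 3.731 d
Total t = Σ t_i = 48.34 days.

48.3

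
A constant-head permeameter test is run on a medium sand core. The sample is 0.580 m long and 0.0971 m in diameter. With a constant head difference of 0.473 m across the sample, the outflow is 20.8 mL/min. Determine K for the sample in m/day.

4.96

Cross-sectional area A = π·(d/2)² = π × (0.0971/2)² = 0.007405 m².
Convert discharge: 20.8 mL/min = 3.467e-07 m³/s.
Darcy's law rearranged: K = Q·L / (A·Δh) = 3.467e-07 × 0.580 / (0.007405 × 0.473) = 5.741e-05 m/s = 4.960 m/day.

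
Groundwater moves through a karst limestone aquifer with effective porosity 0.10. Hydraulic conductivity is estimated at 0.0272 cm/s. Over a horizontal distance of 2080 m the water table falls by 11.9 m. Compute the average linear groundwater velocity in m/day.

1.34

Convert K: 0.0272 cm/s × 864 = 23.50 m/day.
Hydraulic gradient i = Δh / L = 11.9 / 2080 = 0.005721.
Darcy flux q = K · i = 23.50 × 0.005721 = 0.1345 m/day.
Seepage velocity v = q / n_e = 0.1345 / 0.10 = 1.345 m/day.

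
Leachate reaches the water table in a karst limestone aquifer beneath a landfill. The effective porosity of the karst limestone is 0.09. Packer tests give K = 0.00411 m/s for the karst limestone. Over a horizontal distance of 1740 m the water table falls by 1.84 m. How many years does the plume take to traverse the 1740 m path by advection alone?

Convert K: 0.00411 m/s × 86400 = 355.1 m/day.
Hydraulic gradient i = Δh / L = 1.84 / 1740 = 0.001057.
Darcy flux q = K · i = 355.1 × 0.001057 = 0.3755 m/day.
Seepage velocity v = q / n_e = 0.3755 / 0.09 = 4.172 m/day.
Travel time t = L / v = 1740 / 4.172 = 417.0 days = 1.142 years.

1.14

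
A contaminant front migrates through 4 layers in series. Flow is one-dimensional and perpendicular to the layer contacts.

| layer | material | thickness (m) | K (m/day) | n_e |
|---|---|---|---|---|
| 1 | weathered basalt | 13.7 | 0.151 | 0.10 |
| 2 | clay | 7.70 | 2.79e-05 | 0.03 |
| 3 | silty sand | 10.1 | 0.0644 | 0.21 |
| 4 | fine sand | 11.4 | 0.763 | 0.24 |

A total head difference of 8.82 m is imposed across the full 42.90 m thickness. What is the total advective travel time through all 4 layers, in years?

554

With flow normal to the layers, continuity requires the same specific discharge q through every layer.
Σ(b_i/K_i) = 13.7/0.151 + 7.70/2.79e-05 + 10.1/0.0644 + 11.4/0.763 = 2.762e+05 d.
q = Δh / Σ(b_i/K_i) = 8.82 / 2.762e+05 = 3.193e-05 m/day.
In each layer the seepage velocity is v_i = q/n_i, so the layer transit time is t_i = b_i·n_i / q:
  layer 1 (weathered basalt): t_1 = 13.7 × 0.10 / 3.193e-05 = 42909 d
  layer 2 (clay): t_2 = 7.70 × 0.03 / 3.193e-05 = 7235 d
  layer 3 (silty sand): t_3 = 10.1 × 0.21 / 3.193e-05 = 66431 d
  layer 4 (fine sand): t_4 = 11.4 × 0.24 / 3.193e-05 = 85693 d
Total t = Σ t_i = 2.023e+05 days = 553.8 years.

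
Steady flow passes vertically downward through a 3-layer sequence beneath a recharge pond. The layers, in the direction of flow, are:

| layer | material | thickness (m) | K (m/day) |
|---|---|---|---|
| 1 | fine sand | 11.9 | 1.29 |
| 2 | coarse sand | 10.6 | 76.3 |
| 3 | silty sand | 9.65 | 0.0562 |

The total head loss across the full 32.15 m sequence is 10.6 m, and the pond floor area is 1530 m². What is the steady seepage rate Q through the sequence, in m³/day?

Flow is perpendicular to layering, so the layers act in series and the equivalent K is the thickness-weighted harmonic mean.
Total thickness L = 11.9 + 10.6 + 9.65 = 32.15 m.
Σ(b_i/K_i) = 11.9/1.29 + 10.6/76.3 + 9.65/0.0562 = 181.1 d.
K_eq = L / Σ(b_i/K_i) = 32.15 / 181.1 = 0.1776 m/day.
Q = K_eq · A · (Δh/L) = 0.1776 × 1530 × (10.6/32.15) = 89.57 m³/day.

89.6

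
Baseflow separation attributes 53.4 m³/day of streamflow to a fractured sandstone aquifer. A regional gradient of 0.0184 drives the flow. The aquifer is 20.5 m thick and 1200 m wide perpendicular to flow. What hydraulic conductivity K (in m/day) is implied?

0.118

Cross-sectional area A = 1200 × 20.5 = 24600 m².
Hydraulic gradient i = 0.0184.
From Q = K·A·i, K = Q / (A·i) = 53.4 / (24600 × 0.01840) = 0.1180 m/day.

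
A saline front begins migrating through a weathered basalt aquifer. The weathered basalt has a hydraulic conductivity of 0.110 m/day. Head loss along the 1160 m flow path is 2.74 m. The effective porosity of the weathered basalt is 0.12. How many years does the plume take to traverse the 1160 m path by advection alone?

Hydraulic gradient i = Δh / L = 2.74 / 1160 = 0.002362.
Darcy flux q = K · i = 0.1100 × 0.002362 = 0.0002598 m/day.
Seepage velocity v = q / n_e = 0.0002598 / 0.12 = 0.002165 m/day.
Travel time t = L / v = 1160 / 0.002165 = 5.357e+05 days = 1467 years.

1470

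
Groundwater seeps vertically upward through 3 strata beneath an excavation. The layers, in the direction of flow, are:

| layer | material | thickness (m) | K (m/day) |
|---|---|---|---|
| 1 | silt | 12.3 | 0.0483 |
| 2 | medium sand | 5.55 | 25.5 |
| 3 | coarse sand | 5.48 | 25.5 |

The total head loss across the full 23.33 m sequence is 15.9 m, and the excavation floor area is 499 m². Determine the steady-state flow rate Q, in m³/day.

Flow is perpendicular to layering, so the layers act in series and the equivalent K is the thickness-weighted harmonic mean.
Total thickness L = 12.3 + 5.55 + 5.48 = 23.33 m.
Σ(b_i/K_i) = 12.3/0.0483 + 5.55/25.5 + 5.48/25.5 = 255.1 d.
K_eq = L / Σ(b_i/K_i) = 23.33 / 255.1 = 0.09146 m/day.
Q = K_eq · A · (Δh/L) = 0.09146 × 499 × (15.9/23.33) = 31.10 m³/day.

31.1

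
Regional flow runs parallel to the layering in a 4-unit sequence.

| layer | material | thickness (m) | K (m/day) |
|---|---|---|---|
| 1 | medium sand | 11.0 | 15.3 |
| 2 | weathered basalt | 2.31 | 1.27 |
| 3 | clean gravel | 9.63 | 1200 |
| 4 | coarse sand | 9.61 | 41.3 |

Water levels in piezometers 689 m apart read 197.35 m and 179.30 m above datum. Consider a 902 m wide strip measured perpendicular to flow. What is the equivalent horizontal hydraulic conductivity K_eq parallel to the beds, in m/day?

Flow is parallel to layering, so each bed carries its own Darcy discharge and the transmissivities add.
Σ(K_i·b_i) = 15.3×11.0 + 1.27×2.31 + 1200×9.63 + 41.3×9.61 = 12124 m²/day.
Total thickness b = 32.55 m, so K_eq = Σ(K_i·b_i)/b = 372.5 m/day.

372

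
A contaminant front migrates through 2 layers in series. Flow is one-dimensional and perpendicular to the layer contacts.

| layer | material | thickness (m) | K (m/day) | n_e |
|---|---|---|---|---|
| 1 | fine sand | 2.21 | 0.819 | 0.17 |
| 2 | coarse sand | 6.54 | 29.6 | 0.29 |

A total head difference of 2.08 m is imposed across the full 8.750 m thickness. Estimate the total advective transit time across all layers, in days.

With flow normal to the layers, continuity requires the same specific discharge q through every layer.
Σ(b_i/K_i) = 2.21/0.819 + 6.54/29.6 = 2.919 d.
q = Δh / Σ(b_i/K_i) = 2.08 / 2.919 = 0.7125 m/day.
In each layer the seepage velocity is v_i = q/n_i, so the layer transit time is t_i = b_i·n_i / q:
  layer 1 (fine sand): t_1 = 2.21 × 0.17 / 0.7125 = 0.5273 d
  layer 2 (coarse sand): t_2 = 6.54 × 0.29 / 0.7125 = 2.662 d
Total t = Σ t_i = 3.189 days.

3.19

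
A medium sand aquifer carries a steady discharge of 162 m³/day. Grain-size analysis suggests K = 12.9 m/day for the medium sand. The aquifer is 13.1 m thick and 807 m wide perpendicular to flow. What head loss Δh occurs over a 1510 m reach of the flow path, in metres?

1.79

Cross-sectional area A = 807 × 13.1 = 10572 m².
From Q = K·A·i, i = Q / (K·A) = 162 / (12.90 × 10572) = 0.001188.
Head loss Δh = i · L = 0.001188 × 1510 = 1.794 m.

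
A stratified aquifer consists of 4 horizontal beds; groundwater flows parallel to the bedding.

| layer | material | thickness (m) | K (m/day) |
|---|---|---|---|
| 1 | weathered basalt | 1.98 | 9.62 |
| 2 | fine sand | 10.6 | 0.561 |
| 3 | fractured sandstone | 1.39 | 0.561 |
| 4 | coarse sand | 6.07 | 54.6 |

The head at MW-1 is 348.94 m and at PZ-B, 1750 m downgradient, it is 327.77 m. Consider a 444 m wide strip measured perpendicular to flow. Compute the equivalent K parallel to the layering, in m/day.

17.8

Flow is parallel to layering, so each bed carries its own Darcy discharge and the transmissivities add.
Σ(K_i·b_i) = 9.62×1.98 + 0.561×10.6 + 0.561×1.39 + 54.6×6.07 = 357.2 m²/day.
Total thickness b = 20.04 m, so K_eq = Σ(K_i·b_i)/b = 17.82 m/day.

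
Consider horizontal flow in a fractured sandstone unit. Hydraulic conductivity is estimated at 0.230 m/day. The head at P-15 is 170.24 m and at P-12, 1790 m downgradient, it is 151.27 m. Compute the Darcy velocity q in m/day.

0.00244

Hydraulic gradient i = (170.24 − 151.27) / 1790 = 18.97 / 1790 = 0.01060.
Specific discharge q = K · i = 0.2300 × 0.01060 = 0.002437 m/day.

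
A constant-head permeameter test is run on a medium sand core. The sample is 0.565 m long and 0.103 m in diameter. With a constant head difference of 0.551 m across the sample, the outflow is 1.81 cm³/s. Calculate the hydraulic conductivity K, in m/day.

Cross-sectional area A = π·(d/2)² = π × (0.103/2)² = 0.008332 m².
Convert discharge: 1.81 cm³/s = 1.810e-06 m³/s.
Darcy's law rearranged: K = Q·L / (A·Δh) = 1.810e-06 × 0.565 / (0.008332 × 0.551) = 0.0002227 m/s = 19.25 m/day.

19.2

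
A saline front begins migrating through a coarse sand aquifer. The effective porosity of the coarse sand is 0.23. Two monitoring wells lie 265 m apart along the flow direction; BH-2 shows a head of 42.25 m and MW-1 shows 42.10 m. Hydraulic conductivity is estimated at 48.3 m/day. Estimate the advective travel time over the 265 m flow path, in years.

Hydraulic gradient i = (42.25 − 42.10) / 265 = 0.15 / 265 = 0.0005660.
Darcy flux q = K · i = 48.30 × 0.0005660 = 0.02734 m/day.
Seepage velocity v = q / n_e = 0.02734 / 0.23 = 0.1189 m/day.
Travel time t = L / v = 265 / 0.1189 = 2229 days = 6.104 years.

6.10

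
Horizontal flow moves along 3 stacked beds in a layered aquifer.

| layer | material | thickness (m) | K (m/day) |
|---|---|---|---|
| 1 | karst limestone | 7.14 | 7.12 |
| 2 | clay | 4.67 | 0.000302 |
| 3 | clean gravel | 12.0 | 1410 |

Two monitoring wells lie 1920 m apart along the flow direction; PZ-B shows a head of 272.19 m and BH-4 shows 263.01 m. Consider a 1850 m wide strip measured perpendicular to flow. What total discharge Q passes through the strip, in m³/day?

150000

Flow is parallel to layering, so each bed carries its own Darcy discharge and the transmissivities add.
Σ(K_i·b_i) = 7.12×7.14 + 0.000302×4.67 + 1410×12.0 = 16971 m²/day.
Hydraulic gradient i = (272.19 − 263.01) / 1920 = 9.18 / 1920 = 0.004781.
Q = Σ(K_i·b_i) · W · i = 16971 × 1850 × 0.004781 = 1.501e+05 m³/day.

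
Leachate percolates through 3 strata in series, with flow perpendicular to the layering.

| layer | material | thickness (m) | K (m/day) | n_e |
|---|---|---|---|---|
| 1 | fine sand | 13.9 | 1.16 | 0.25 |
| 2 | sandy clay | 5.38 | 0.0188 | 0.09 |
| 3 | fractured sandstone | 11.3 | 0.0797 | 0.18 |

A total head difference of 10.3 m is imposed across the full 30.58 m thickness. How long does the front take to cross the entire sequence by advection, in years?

With flow normal to the layers, continuity requires the same specific discharge q through every layer.
Σ(b_i/K_i) = 13.9/1.16 + 5.38/0.0188 + 11.3/0.0797 = 439.9 d.
q = Δh / Σ(b_i/K_i) = 10.3 / 439.9 = 0.02341 m/day.
In each layer the seepage velocity is v_i = q/n_i, so the layer transit time is t_i = b_i·n_i / q:
  layer 1 (fine sand): t_1 = 13.9 × 0.25 / 0.02341 = 148.4 d
  layer 2 (sandy clay): t_2 = 5.38 × 0.09 / 0.02341 = 20.68 d
  layer 3 (fractured sandstone): t_3 = 11.3 × 0.18 / 0.02341 = 86.88 d
Total t = Σ t_i = 256.0 days = 0.7008 years.

0.701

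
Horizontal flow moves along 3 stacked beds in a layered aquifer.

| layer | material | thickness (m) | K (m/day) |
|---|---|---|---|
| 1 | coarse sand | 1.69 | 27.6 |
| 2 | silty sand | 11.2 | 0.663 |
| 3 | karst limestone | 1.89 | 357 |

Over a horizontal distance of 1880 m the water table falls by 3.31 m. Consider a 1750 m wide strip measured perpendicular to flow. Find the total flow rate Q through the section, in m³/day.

Flow is parallel to layering, so each bed carries its own Darcy discharge and the transmissivities add.
Σ(K_i·b_i) = 27.6×1.69 + 0.663×11.2 + 357×1.89 = 728.8 m²/day.
Hydraulic gradient i = Δh / L = 3.31 / 1880 = 0.001761.
Q = Σ(K_i·b_i) · W · i = 728.8 × 1750 × 0.001761 = 2246 m³/day.

2250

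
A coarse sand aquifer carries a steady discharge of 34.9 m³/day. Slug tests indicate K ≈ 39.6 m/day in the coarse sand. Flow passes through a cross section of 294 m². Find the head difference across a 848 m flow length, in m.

From Q = K·A·i, i = Q / (K·A) = 34.9 / (39.60 × 294.0) = 0.002998.
Head loss Δh = i · L = 0.002998 × 848 = 2.542 m.

2.54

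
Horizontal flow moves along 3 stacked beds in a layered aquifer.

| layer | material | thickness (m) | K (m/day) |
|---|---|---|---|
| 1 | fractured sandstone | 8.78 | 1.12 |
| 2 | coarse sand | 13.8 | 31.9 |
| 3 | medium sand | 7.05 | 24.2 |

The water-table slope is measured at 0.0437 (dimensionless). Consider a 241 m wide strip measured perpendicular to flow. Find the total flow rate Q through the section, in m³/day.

6540

Flow is parallel to layering, so each bed carries its own Darcy discharge and the transmissivities add.
Σ(K_i·b_i) = 1.12×8.78 + 31.9×13.8 + 24.2×7.05 = 620.7 m²/day.
Hydraulic gradient i = 0.0437.
Q = Σ(K_i·b_i) · W · i = 620.7 × 241 × 0.04370 = 6537 m³/day.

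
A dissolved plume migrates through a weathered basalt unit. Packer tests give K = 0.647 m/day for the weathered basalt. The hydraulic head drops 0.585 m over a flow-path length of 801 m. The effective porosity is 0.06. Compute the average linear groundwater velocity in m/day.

0.00788

Hydraulic gradient i = Δh / L = 0.585 / 801 = 0.0007303.
Darcy flux q = K · i = 0.6470 × 0.0007303 = 0.0004725 m/day.
Seepage velocity v = q / n_e = 0.0004725 / 0.06 = 0.007875 m/day.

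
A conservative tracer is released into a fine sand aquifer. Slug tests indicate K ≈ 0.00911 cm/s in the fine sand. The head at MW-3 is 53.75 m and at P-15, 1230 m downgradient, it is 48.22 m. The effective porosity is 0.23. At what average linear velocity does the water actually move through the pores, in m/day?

0.154

Convert K: 0.00911 cm/s × 864 = 7.871 m/day.
Hydraulic gradient i = (53.75 − 48.22) / 1230 = 5.53 / 1230 = 0.004496.
Darcy flux q = K · i = 7.871 × 0.004496 = 0.03539 m/day.
Seepage velocity v = q / n_e = 0.03539 / 0.23 = 0.1539 m/day.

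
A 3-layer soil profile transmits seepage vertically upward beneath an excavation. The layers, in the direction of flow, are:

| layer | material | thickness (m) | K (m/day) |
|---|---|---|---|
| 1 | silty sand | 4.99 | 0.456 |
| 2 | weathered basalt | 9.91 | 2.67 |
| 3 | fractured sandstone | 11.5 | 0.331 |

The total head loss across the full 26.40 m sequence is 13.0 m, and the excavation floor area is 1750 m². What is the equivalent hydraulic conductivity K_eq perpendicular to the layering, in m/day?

0.534

Flow is perpendicular to layering, so the layers act in series and the equivalent K is the thickness-weighted harmonic mean.
Total thickness L = 4.99 + 9.91 + 11.5 = 26.40 m.
Σ(b_i/K_i) = 4.99/0.456 + 9.91/2.67 + 11.5/0.331 = 49.40 d.
K_eq = L / Σ(b_i/K_i) = 26.40 / 49.40 = 0.5344 m/day.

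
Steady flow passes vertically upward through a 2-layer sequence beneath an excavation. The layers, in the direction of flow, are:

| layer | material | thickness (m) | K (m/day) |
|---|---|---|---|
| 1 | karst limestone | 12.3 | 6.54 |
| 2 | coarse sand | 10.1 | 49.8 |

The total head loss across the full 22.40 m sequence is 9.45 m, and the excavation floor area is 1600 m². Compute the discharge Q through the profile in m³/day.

7260

Flow is perpendicular to layering, so the layers act in series and the equivalent K is the thickness-weighted harmonic mean.
Total thickness L = 12.3 + 10.1 = 22.40 m.
Σ(b_i/K_i) = 12.3/6.54 + 10.1/49.8 = 2.084 d.
K_eq = L / Σ(b_i/K_i) = 22.40 / 2.084 = 10.75 m/day.
Q = K_eq · A · (Δh/L) = 10.75 × 1600 × (9.45/22.40) = 7257 m³/day.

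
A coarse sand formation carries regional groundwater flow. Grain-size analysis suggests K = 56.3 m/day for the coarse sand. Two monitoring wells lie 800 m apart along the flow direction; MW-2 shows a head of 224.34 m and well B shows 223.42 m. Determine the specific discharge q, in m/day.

Hydraulic gradient i = (224.34 − 223.42) / 800 = 0.92 / 800 = 0.001150.
Specific discharge q = K · i = 56.30 × 0.001150 = 0.06474 m/day.

0.0647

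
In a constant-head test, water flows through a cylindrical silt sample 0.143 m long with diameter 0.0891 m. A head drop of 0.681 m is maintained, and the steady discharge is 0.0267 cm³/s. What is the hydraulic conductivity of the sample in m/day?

0.0777

Cross-sectional area A = π·(d/2)² = π × (0.0891/2)² = 0.006235 m².
Convert discharge: 0.0267 cm³/s = 2.670e-08 m³/s.
Darcy's law rearranged: K = Q·L / (A·Δh) = 2.670e-08 × 0.143 / (0.006235 × 0.681) = 8.992e-07 m/s = 0.07769 m/day.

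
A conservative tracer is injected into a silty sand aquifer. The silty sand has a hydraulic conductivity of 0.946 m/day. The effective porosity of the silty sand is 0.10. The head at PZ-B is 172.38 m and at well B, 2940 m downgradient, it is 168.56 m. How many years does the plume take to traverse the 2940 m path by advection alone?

655

Hydraulic gradient i = (172.38 − 168.56) / 2940 = 3.82 / 2940 = 0.001299.
Darcy flux q = K · i = 0.9460 × 0.001299 = 0.001229 m/day.
Seepage velocity v = q / n_e = 0.001229 / 0.10 = 0.01229 m/day.
Travel time t = L / v = 2940 / 0.01229 = 2.392e+05 days = 654.9 years.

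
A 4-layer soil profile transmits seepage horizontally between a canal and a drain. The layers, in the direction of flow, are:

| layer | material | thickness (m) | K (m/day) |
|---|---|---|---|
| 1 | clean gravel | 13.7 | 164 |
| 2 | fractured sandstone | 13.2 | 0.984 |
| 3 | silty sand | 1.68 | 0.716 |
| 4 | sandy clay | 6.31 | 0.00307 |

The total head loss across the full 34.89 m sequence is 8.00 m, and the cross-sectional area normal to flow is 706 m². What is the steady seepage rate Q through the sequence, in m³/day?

2.73

Flow is perpendicular to layering, so the layers act in series and the equivalent K is the thickness-weighted harmonic mean.
Total thickness L = 13.7 + 13.2 + 1.68 + 6.31 = 34.89 m.
Σ(b_i/K_i) = 13.7/164 + 13.2/0.984 + 1.68/0.716 + 6.31/0.00307 = 2071 d.
K_eq = L / Σ(b_i/K_i) = 34.89 / 2071 = 0.01685 m/day.
Q = K_eq · A · (Δh/L) = 0.01685 × 706 × (8.00/34.89) = 2.727 m³/day.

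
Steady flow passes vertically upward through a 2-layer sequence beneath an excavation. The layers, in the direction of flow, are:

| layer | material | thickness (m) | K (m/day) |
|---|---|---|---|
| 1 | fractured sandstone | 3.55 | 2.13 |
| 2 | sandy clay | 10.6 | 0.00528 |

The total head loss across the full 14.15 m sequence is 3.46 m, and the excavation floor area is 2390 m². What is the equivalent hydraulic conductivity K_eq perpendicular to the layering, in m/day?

Flow is perpendicular to layering, so the layers act in series and the equivalent K is the thickness-weighted harmonic mean.
Total thickness L = 3.55 + 10.6 = 14.15 m.
Σ(b_i/K_i) = 3.55/2.13 + 10.6/0.00528 = 2009 d.
K_eq = L / Σ(b_i/K_i) = 14.15 / 2009 = 0.007042 m/day.

0.00704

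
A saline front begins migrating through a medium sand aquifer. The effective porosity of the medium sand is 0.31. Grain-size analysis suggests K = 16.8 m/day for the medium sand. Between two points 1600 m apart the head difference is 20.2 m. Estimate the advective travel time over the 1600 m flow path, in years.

Hydraulic gradient i = Δh / L = 20.2 / 1600 = 0.01262.
Darcy flux q = K · i = 16.80 × 0.01262 = 0.2121 m/day.
Seepage velocity v = q / n_e = 0.2121 / 0.31 = 0.6842 m/day.
Travel time t = L / v = 1600 / 0.6842 = 2339 days = 6.403 years.

6.40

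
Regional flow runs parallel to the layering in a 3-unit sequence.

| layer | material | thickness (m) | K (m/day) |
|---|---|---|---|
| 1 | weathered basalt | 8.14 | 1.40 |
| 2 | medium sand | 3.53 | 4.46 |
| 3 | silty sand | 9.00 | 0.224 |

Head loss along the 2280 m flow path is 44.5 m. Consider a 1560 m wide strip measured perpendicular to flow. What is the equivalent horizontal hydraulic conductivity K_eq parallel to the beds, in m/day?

Flow is parallel to layering, so each bed carries its own Darcy discharge and the transmissivities add.
Σ(K_i·b_i) = 1.40×8.14 + 4.46×3.53 + 0.224×9.00 = 29.16 m²/day.
Total thickness b = 20.67 m, so K_eq = Σ(K_i·b_i)/b = 1.411 m/day.

1.41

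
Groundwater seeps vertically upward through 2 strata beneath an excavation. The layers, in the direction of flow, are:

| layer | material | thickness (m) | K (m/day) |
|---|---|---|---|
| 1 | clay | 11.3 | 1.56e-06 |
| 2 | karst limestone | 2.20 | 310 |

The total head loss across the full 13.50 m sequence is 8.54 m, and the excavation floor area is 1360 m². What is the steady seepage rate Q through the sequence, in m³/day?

Flow is perpendicular to layering, so the layers act in series and the equivalent K is the thickness-weighted harmonic mean.
Total thickness L = 11.3 + 2.20 = 13.50 m.
Σ(b_i/K_i) = 11.3/1.56e-06 + 2.20/310 = 7.244e+06 d.
K_eq = L / Σ(b_i/K_i) = 13.50 / 7.244e+06 = 1.864e-06 m/day.
Q = K_eq · A · (Δh/L) = 1.864e-06 × 1360 × (8.54/13.50) = 0.001603 m³/day.

0.00160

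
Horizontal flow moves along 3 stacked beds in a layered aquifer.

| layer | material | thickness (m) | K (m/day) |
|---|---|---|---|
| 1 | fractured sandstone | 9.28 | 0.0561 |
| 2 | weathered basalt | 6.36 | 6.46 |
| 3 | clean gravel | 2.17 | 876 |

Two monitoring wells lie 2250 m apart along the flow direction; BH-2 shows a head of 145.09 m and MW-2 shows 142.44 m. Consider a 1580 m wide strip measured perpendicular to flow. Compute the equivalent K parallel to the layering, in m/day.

Flow is parallel to layering, so each bed carries its own Darcy discharge and the transmissivities add.
Σ(K_i·b_i) = 0.0561×9.28 + 6.46×6.36 + 876×2.17 = 1943 m²/day.
Total thickness b = 17.81 m, so K_eq = Σ(K_i·b_i)/b = 109.1 m/day.

109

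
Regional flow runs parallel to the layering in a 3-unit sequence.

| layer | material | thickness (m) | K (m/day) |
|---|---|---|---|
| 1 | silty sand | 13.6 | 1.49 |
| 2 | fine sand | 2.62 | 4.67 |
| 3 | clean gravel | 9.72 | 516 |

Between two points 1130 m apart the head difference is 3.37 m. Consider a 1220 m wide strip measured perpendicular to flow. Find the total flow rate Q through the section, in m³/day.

Flow is parallel to layering, so each bed carries its own Darcy discharge and the transmissivities add.
Σ(K_i·b_i) = 1.49×13.6 + 4.67×2.62 + 516×9.72 = 5048 m²/day.
Hydraulic gradient i = Δh / L = 3.37 / 1130 = 0.002982.
Q = Σ(K_i·b_i) · W · i = 5048 × 1220 × 0.002982 = 18367 m³/day.

18400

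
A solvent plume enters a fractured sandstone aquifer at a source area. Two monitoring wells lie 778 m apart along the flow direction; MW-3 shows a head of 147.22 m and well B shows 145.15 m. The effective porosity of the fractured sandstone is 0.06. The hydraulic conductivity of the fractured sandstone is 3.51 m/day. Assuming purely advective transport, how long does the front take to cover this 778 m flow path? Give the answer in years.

Hydraulic gradient i = (147.22 − 145.15) / 778 = 2.07 / 778 = 0.002661.
Darcy flux q = K · i = 3.510 × 0.002661 = 0.009339 m/day.
Seepage velocity v = q / n_e = 0.009339 / 0.06 = 0.1556 m/day.
Travel time t = L / v = 778 / 0.1556 = 4998 days = 13.68 years.

13.7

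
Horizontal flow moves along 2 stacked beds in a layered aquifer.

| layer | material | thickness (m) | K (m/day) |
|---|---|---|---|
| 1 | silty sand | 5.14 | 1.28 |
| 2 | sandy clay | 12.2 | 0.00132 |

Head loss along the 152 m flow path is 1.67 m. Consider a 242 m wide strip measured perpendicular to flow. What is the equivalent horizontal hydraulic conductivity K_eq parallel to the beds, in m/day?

Flow is parallel to layering, so each bed carries its own Darcy discharge and the transmissivities add.
Σ(K_i·b_i) = 1.28×5.14 + 0.00132×12.2 = 6.595 m²/day.
Total thickness b = 17.34 m, so K_eq = Σ(K_i·b_i)/b = 0.3804 m/day.

0.380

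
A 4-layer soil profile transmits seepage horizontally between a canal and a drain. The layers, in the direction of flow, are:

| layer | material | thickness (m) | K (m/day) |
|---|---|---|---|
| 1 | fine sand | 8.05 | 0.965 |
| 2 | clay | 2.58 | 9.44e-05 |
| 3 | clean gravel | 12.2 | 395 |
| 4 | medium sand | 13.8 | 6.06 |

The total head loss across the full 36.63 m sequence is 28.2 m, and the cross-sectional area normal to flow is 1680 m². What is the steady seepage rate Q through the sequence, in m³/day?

1.73

Flow is perpendicular to layering, so the layers act in series and the equivalent K is the thickness-weighted harmonic mean.
Total thickness L = 8.05 + 2.58 + 12.2 + 13.8 = 36.63 m.
Σ(b_i/K_i) = 8.05/0.965 + 2.58/9.44e-05 + 12.2/395 + 13.8/6.06 = 27341 d.
K_eq = L / Σ(b_i/K_i) = 36.63 / 27341 = 0.001340 m/day.
Q = K_eq · A · (Δh/L) = 0.001340 × 1680 × (28.2/36.63) = 1.733 m³/day.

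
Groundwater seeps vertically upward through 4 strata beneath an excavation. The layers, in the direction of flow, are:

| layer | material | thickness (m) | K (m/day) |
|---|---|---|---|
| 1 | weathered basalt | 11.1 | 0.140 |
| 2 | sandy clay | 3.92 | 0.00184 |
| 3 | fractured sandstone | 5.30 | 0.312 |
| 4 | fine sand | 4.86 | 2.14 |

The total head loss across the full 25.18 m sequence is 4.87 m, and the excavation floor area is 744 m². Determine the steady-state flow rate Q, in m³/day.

Flow is perpendicular to layering, so the layers act in series and the equivalent K is the thickness-weighted harmonic mean.
Total thickness L = 11.1 + 3.92 + 5.30 + 4.86 = 25.18 m.
Σ(b_i/K_i) = 11.1/0.140 + 3.92/0.00184 + 5.30/0.312 + 4.86/2.14 = 2229 d.
K_eq = L / Σ(b_i/K_i) = 25.18 / 2229 = 0.01130 m/day.
Q = K_eq · A · (Δh/L) = 0.01130 × 744 × (4.87/25.18) = 1.626 m³/day.

1.63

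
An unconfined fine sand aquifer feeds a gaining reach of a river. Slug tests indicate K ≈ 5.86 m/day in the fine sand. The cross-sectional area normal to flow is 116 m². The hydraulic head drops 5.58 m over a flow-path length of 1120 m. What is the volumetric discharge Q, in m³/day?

Hydraulic gradient i = Δh / L = 5.58 / 1120 = 0.004982.
Darcy's law: Q = K · A · i = 5.860 × 116.0 × 0.004982 = 3.387 m³/day.

3.39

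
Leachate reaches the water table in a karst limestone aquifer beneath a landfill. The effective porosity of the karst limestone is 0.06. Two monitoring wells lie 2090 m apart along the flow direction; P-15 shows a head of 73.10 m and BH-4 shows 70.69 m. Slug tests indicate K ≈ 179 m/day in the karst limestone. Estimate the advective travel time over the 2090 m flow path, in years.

Hydraulic gradient i = (73.10 − 70.69) / 2090 = 2.41 / 2090 = 0.001153.
Darcy flux q = K · i = 179.0 × 0.001153 = 0.2064 m/day.
Seepage velocity v = q / n_e = 0.2064 / 0.06 = 3.440 m/day.
Travel time t = L / v = 2090 / 3.440 = 607.5 days = 1.663 years.

1.66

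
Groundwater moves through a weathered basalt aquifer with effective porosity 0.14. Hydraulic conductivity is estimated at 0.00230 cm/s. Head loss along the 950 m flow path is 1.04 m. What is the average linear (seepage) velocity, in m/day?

0.0155

Convert K: 0.00230 cm/s × 864 = 1.987 m/day.
Hydraulic gradient i = Δh / L = 1.04 / 950 = 0.001095.
Darcy flux q = K · i = 1.987 × 0.001095 = 0.002175 m/day.
Seepage velocity v = q / n_e = 0.002175 / 0.14 = 0.01554 m/day.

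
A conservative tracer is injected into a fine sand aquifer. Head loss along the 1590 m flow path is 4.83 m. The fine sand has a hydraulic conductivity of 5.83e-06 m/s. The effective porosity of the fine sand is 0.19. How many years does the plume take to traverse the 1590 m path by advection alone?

Convert K: 5.83e-06 m/s × 86400 = 0.5037 m/day.
Hydraulic gradient i = Δh / L = 4.83 / 1590 = 0.003038.
Darcy flux q = K · i = 0.5037 × 0.003038 = 0.001530 m/day.
Seepage velocity v = q / n_e = 0.001530 / 0.19 = 0.008053 m/day.
Travel time t = L / v = 1590 / 0.008053 = 1.974e+05 days = 540.5 years.

541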